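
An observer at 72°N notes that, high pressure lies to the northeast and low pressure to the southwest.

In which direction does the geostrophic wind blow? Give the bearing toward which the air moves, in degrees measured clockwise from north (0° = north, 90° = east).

315°

The pressure-gradient force points toward the southwest (bearing 225°).
Geostrophic balance: in the Northern Hemisphere the Coriolis force deflects motion to the right, so the geostrophic wind blows 90° to the right of the pressure-gradient force (low pressure on the left).
Rotating 225° by 90° clockwise gives 315° — the wind blows toward the northwest.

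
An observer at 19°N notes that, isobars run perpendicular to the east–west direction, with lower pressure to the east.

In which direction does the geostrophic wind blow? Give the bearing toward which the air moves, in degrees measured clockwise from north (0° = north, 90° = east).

180°

The pressure-gradient force points toward the east (bearing 090°).
Geostrophic balance: in the Northern Hemisphere the Coriolis force deflects motion to the right, so the geostrophic wind blows 90° to the right of the pressure-gradient force (low pressure on the left).
Rotating 090° by 90° clockwise gives 180° — the wind blows toward the south.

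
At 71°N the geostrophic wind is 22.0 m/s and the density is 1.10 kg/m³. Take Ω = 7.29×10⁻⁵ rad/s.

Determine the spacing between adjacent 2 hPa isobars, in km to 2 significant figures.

Coriolis parameter at 71°N:
f = 2Ω sin φ = 2 × 7.29×10⁻⁵ × sin 71° = 1.38×10⁻⁴ s⁻¹
Geostrophic balance rearranged: |∂P/∂n| = f ρ V_g
|∂P/∂n| = 1.38×10⁻⁴ × 1.10 × 22.0 = 3.34×10⁻³ Pa/m
Isobar spacing: Δn = ΔP/|∂P/∂n| = 200 Pa / 3.34×10⁻³ Pa/m = 59950 m ≈ 60 km

60 km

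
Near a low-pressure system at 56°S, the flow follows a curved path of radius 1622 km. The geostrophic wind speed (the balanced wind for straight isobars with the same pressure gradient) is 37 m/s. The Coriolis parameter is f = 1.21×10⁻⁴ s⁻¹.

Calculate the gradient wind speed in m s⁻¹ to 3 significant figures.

31.8 m s⁻¹

Around a low, centrifugal force acts outward with Coriolis, so pressure-gradient force balances both:
(1/ρ)|∂P/∂n| = fV + V²/R  →  V² + fR·V − fR·V_g = 0
With fR = 1.21×10⁻⁴ × 1622×10³ m = 196 m/s:
V = [−fR + √((fR)² + 4 fR V_g)]/2 = [−196 + √(196² + 4×196×37)]/2 = 31.8 m/s
Subgeostrophic (V < V_g = 37 m/s), as expected around a low.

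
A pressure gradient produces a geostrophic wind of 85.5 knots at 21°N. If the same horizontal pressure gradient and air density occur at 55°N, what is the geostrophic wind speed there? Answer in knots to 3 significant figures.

37.4 knots

With the same pressure gradient and density, V_g ∝ 1/f ∝ 1/sin φ.
V₂ = V₁ · sin φ₁ / sin φ₂ = 85.5 × sin 21° / sin 55°
V₂ = 85.5 × 0.3584/0.8192 = 37.4 knots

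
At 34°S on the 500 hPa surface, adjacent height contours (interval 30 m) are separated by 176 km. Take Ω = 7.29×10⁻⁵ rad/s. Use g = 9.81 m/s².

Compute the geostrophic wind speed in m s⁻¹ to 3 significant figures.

Coriolis parameter at 34°S:
f = 2Ω sin φ = 2 × 7.29×10⁻⁵ × sin 34° = 8.15×10⁻⁵ s⁻¹
Height gradient: |∂Z/∂n| = 30 m / 176000 m = 1.70×10⁻⁴
On a pressure surface, geostrophic balance gives V_g = (g/f)|∂Z/∂n|:
V_g = 9.81 × 1.70×10⁻⁴ / 8.15×10⁻⁵ = 20.5 m/s

20.5 m s⁻¹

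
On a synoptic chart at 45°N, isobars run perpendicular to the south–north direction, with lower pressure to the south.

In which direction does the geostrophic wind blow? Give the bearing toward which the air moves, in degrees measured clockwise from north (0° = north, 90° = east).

270°

The pressure-gradient force points toward the south (bearing 180°).
Geostrophic balance: in the Northern Hemisphere the Coriolis force deflects motion to the right, so the geostrophic wind blows 90° to the right of the pressure-gradient force (low pressure on the left).
Rotating 180° by 90° clockwise gives 270° — the wind blows toward the west.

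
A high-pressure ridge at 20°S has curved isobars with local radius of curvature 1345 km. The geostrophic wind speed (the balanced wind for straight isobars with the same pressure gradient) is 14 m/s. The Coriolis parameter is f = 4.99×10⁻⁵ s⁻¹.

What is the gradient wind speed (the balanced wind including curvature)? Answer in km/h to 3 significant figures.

71.6 km/h

Around a high, pressure-gradient force acts outward with centrifugal, so Coriolis balances both:
fV = (1/ρ)|∂P/∂n| + V²/R  →  V² − fR·V + fR·V_g = 0
With fR = 4.99×10⁻⁵ × 1345×10³ m = 67.1 m/s:
V = [fR − √((fR)² − 4 fR V_g)]/2 = [67.1 − √(67.1² − 4×67.1×14)]/2 = 19.9 m/s
Supergeostrophic (V > V_g = 14 m/s), as expected around a high.
Converting: 19.9 m/s × 3.6 = 71.6 km/h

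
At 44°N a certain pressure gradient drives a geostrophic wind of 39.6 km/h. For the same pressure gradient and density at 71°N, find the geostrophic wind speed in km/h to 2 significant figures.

With the same pressure gradient and density, V_g ∝ 1/f ∝ 1/sin φ.
V₂ = V₁ · sin φ₁ / sin φ₂ = 39.6 × sin 44° / sin 71°
V₂ = 39.6 × 0.6947/0.9455 = 29 km/h

29 km/h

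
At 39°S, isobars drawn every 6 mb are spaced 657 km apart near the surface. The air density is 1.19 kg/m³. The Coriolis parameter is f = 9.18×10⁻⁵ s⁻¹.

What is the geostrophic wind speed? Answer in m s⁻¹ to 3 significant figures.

Pressure gradient: |∂P/∂n| = 600 Pa / 657000 m = 9.13×10⁻⁴ Pa/m
Geostrophic balance (pressure-gradient force = Coriolis force):
V_g = (1/(fρ)) |∂P/∂n| = 9.13×10⁻⁴ / (9.18×10⁻⁵ × 1.19) = 8.36 m/s

8.36 m s⁻¹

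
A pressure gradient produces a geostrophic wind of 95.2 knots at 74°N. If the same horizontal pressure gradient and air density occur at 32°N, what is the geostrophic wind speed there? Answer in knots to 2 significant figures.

With the same pressure gradient and density, V_g ∝ 1/f ∝ 1/sin φ.
V₂ = V₁ · sin φ₁ / sin φ₂ = 95.2 × sin 74° / sin 32°
V₂ = 95.2 × 0.9613/0.5299 = 170 knots

170 knots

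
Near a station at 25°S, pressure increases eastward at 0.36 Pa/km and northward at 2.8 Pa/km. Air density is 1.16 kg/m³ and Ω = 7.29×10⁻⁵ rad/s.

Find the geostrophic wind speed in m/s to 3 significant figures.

Coriolis parameter at 25°S:
f = 2Ω sin φ = 2 × 7.29×10⁻⁵ × sin 25° = 6.16×10⁻⁵ s⁻¹
In the Southern Hemisphere f is negative: f = −6.16×10⁻⁵ s⁻¹.
Component geostrophic relations (x east, y north):
u_g = −(1/(fρ)) ∂P/∂y,  v_g = (1/(fρ)) ∂P/∂x
u_g = −(2.8×10⁻³)/(−6.16×10⁻⁵ × 1.16) = 39.2 m/s;  v_g = (0.36×10⁻³)/(−6.16×10⁻⁵ × 1.16) = −5.04 m/s
|V_g| = √(u_g² + v_g²) = 39.5 m/s

39.5 m/s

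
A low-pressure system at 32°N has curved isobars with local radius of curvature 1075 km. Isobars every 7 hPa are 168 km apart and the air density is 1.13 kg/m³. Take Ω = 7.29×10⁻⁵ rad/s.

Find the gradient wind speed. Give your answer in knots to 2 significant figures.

Coriolis parameter at 32°N:
f = 2Ω sin φ = 2 × 7.29×10⁻⁵ × sin 32° = 7.73×10⁻⁵ s⁻¹
Pressure gradient: |∂P/∂n| = 700 Pa / 168000 m = 4.17×10⁻³ Pa/m
Geostrophic speed: V_g = |∂P/∂n|/(fρ) = 4.17×10⁻³/(7.73×10⁻⁵ × 1.13) = 47.7 m/s
Around a low, centrifugal force acts outward with Coriolis, so pressure-gradient force balances both:
(1/ρ)|∂P/∂n| = fV + V²/R  →  V² + fR·V − fR·V_g = 0
With fR = 7.73×10⁻⁵ × 1075×10³ m = 83.1 m/s:
V = [−fR + √((fR)² + 4 fR V_g)]/2 = [−83.1 + √(83.1² + 4×83.1×47.7)]/2 = 33.9 m/s
Subgeostrophic (V < V_g = 47.7 m/s), as expected around a low.
Converting: 33.9 m/s × 1.944 = 66 knots

66 knots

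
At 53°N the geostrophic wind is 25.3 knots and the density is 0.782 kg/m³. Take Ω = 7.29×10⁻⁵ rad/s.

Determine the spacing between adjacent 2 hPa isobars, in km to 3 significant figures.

169 km

Coriolis parameter at 53°N:
f = 2Ω sin φ = 2 × 7.29×10⁻⁵ × sin 53° = 1.16×10⁻⁴ s⁻¹
Wind speed in SI: 25.3 knots = 13.0 m/s
Geostrophic balance rearranged: |∂P/∂n| = f ρ V_g
|∂P/∂n| = 1.16×10⁻⁴ × 0.782 × 13.0 = 1.19×10⁻³ Pa/m
Isobar spacing: Δn = ΔP/|∂P/∂n| = 200 Pa / 1.19×10⁻³ Pa/m = 168756 m ≈ 169 km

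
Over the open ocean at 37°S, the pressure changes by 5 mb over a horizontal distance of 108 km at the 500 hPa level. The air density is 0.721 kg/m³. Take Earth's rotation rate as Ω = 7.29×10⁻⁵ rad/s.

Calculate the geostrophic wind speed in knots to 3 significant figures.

142 knots

Coriolis parameter at 37°S:
f = 2Ω sin φ = 2 × 7.29×10⁻⁵ × sin 37° = 8.77×10⁻⁵ s⁻¹
Pressure gradient: |∂P/∂n| = 500 Pa / 108000 m = 4.63×10⁻³ Pa/m
Geostrophic balance (pressure-gradient force = Coriolis force):
V_g = (1/(fρ)) |∂P/∂n| = 4.63×10⁻³ / (8.77×10⁻⁵ × 0.721) = 73.2 m/s
Converting: 73.2 m/s × 1.944 = 142 knots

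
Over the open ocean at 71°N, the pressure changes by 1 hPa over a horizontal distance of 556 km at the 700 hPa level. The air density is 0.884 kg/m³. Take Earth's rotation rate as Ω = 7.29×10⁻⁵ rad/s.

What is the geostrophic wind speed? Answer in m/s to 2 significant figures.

Coriolis parameter at 71°N:
f = 2Ω sin φ = 2 × 7.29×10⁻⁵ × sin 71° = 1.38×10⁻⁴ s⁻¹
Pressure gradient: |∂P/∂n| = 100 Pa / 556000 m = 1.80×10⁻⁴ Pa/m
Geostrophic balance (pressure-gradient force = Coriolis force):
V_g = (1/(fρ)) |∂P/∂n| = 1.80×10⁻⁴ / (1.38×10⁻⁴ × 0.884) = 1.48 m/s

1.5 m/s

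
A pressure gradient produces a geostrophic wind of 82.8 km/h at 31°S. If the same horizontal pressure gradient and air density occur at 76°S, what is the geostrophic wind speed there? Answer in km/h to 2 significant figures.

44 km/h

With the same pressure gradient and density, V_g ∝ 1/f ∝ 1/sin φ.
V₂ = V₁ · sin φ₁ / sin φ₂ = 82.8 × sin 31° / sin 76°
V₂ = 82.8 × 0.5150/0.9703 = 44 km/h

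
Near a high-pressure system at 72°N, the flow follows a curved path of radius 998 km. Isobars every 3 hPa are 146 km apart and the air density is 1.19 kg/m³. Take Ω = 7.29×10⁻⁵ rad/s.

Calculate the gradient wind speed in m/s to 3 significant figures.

13.8 m/s

Coriolis parameter at 72°N:
f = 2Ω sin φ = 2 × 7.29×10⁻⁵ × sin 72° = 1.39×10⁻⁴ s⁻¹
Pressure gradient: |∂P/∂n| = 300 Pa / 146000 m = 2.05×10⁻³ Pa/m
Geostrophic speed: V_g = |∂P/∂n|/(fρ) = 2.05×10⁻³/(1.39×10⁻⁴ × 1.19) = 12.5 m/s
Around a high, pressure-gradient force acts outward with centrifugal, so Coriolis balances both:
fV = (1/ρ)|∂P/∂n| + V²/R  →  V² − fR·V + fR·V_g = 0
With fR = 1.39×10⁻⁴ × 998×10³ m = 138 m/s:
V = [fR − √((fR)² − 4 fR V_g)]/2 = [138 − √(138² − 4×138×12.5)]/2 = 13.8 m/s
Supergeostrophic (V > V_g = 12.5 m/s), as expected around a high.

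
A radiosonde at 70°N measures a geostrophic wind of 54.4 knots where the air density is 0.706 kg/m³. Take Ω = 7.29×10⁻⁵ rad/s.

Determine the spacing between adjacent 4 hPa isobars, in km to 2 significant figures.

150 km

Coriolis parameter at 70°N:
f = 2Ω sin φ = 2 × 7.29×10⁻⁵ × sin 70° = 1.37×10⁻⁴ s⁻¹
Wind speed in SI: 54.4 knots = 28.0 m/s
Geostrophic balance rearranged: |∂P/∂n| = f ρ V_g
|∂P/∂n| = 1.37×10⁻⁴ × 0.706 × 28.0 = 2.71×10⁻³ Pa/m
Isobar spacing: Δn = ΔP/|∂P/∂n| = 400 Pa / 2.71×10⁻³ Pa/m = 147766 m ≈ 150 km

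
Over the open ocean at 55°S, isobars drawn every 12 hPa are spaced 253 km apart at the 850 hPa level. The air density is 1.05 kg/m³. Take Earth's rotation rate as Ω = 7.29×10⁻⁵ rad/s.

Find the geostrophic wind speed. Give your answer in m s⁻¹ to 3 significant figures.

Coriolis parameter at 55°S:
f = 2Ω sin φ = 2 × 7.29×10⁻⁵ × sin 55° = 1.19×10⁻⁴ s⁻¹
Pressure gradient: |∂P/∂n| = 1200 Pa / 253000 m = 4.74×10⁻³ Pa/m
Geostrophic balance (pressure-gradient force = Coriolis force):
V_g = (1/(fρ)) |∂P/∂n| = 4.74×10⁻³ / (1.19×10⁻⁴ × 1.05) = 37.8 m/s

37.8 m s⁻¹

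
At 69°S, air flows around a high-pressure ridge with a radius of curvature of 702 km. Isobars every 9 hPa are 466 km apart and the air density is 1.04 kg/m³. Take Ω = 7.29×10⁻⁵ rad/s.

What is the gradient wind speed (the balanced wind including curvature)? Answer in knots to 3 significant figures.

Coriolis parameter at 69°S:
f = 2Ω sin φ = 2 × 7.29×10⁻⁵ × sin 69° = 1.36×10⁻⁴ s⁻¹
Pressure gradient: |∂P/∂n| = 900 Pa / 466000 m = 1.93×10⁻³ Pa/m
Geostrophic speed: V_g = |∂P/∂n|/(fρ) = 1.93×10⁻³/(1.36×10⁻⁴ × 1.04) = 13.6 m/s
Around a high, pressure-gradient force acts outward with centrifugal, so Coriolis balances both:
fV = (1/ρ)|∂P/∂n| + V²/R  →  V² − fR·V + fR·V_g = 0
With fR = 1.36×10⁻⁴ × 702×10³ m = 95.6 m/s:
V = [fR − √((fR)² − 4 fR V_g)]/2 = [95.6 − √(95.6² − 4×95.6×13.6)]/2 = 16.5 m/s
Supergeostrophic (V > V_g = 13.6 m/s), as expected around a high.
Converting: 16.5 m/s × 1.944 = 32.1 knots

32.1 knots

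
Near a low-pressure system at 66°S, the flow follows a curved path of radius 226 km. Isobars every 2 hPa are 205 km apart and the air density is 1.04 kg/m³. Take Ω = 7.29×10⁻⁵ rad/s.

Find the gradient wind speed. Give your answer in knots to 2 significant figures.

Coriolis parameter at 66°S:
f = 2Ω sin φ = 2 × 7.29×10⁻⁵ × sin 66° = 1.33×10⁻⁴ s⁻¹
Pressure gradient: |∂P/∂n| = 200 Pa / 205000 m = 9.76×10⁻⁴ Pa/m
Geostrophic speed: V_g = |∂P/∂n|/(fρ) = 9.76×10⁻⁴/(1.33×10⁻⁴ × 1.04) = 7.04 m/s
Around a low, centrifugal force acts outward with Coriolis, so pressure-gradient force balances both:
(1/ρ)|∂P/∂n| = fV + V²/R  →  V² + fR·V − fR·V_g = 0
With fR = 1.33×10⁻⁴ × 226×10³ m = 30.1 m/s:
V = [−fR + √((fR)² + 4 fR V_g)]/2 = [−30.1 + √(30.1² + 4×30.1×7.04)]/2 = 5.89 m/s
Subgeostrophic (V < V_g = 7.04 m/s), as expected around a low.
Converting: 5.89 m/s × 1.944 = 11 knots

11 knots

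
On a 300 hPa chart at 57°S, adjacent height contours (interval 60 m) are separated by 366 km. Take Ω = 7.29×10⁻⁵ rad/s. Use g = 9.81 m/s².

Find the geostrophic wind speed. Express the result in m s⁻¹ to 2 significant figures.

13 m s⁻¹

Coriolis parameter at 57°S:
f = 2Ω sin φ = 2 × 7.29×10⁻⁵ × sin 57° = 1.22×10⁻⁴ s⁻¹
Height gradient: |∂Z/∂n| = 60 m / 366000 m = 1.64×10⁻⁴
On a pressure surface, geostrophic balance gives V_g = (g/f)|∂Z/∂n|:
V_g = 9.81 × 1.64×10⁻⁴ / 1.22×10⁻⁴ = 13.2 m/s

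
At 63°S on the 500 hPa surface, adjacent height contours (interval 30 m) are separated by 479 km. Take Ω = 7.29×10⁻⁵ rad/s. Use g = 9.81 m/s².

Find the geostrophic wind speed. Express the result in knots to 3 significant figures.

9.19 knots

Coriolis parameter at 63°S:
f = 2Ω sin φ = 2 × 7.29×10⁻⁵ × sin 63° = 1.30×10⁻⁴ s⁻¹
Height gradient: |∂Z/∂n| = 30 m / 479000 m = 6.26×10⁻⁵
On a pressure surface, geostrophic balance gives V_g = (g/f)|∂Z/∂n|:
V_g = 9.81 × 6.26×10⁻⁵ / 1.30×10⁻⁴ = 4.73 m/s
Converting: 4.73 m/s × 1.944 = 9.19 knots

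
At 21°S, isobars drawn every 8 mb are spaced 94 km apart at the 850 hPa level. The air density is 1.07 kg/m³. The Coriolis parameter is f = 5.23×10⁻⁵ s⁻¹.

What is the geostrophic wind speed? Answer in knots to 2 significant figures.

300 knots

Pressure gradient: |∂P/∂n| = 800 Pa / 94000 m = 8.51×10⁻³ Pa/m
Geostrophic balance (pressure-gradient force = Coriolis force):
V_g = (1/(fρ)) |∂P/∂n| = 8.51×10⁻³ / (5.23×10⁻⁵ × 1.07) = 152 m/s
Converting: 152 m/s × 1.944 = 300 knots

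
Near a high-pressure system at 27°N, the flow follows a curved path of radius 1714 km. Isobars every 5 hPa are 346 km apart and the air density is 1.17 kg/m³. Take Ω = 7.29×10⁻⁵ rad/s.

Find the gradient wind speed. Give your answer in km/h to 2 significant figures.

85 km/h

Coriolis parameter at 27°N:
f = 2Ω sin φ = 2 × 7.29×10⁻⁵ × sin 27° = 6.62×10⁻⁵ s⁻¹
Pressure gradient: |∂P/∂n| = 500 Pa / 346000 m = 1.45×10⁻³ Pa/m
Geostrophic speed: V_g = |∂P/∂n|/(fρ) = 1.45×10⁻³/(6.62×10⁻⁵ × 1.17) = 18.7 m/s
Around a high, pressure-gradient force acts outward with centrifugal, so Coriolis balances both:
fV = (1/ρ)|∂P/∂n| + V²/R  →  V² − fR·V + fR·V_g = 0
With fR = 6.62×10⁻⁵ × 1714×10³ m = 113 m/s:
V = [fR − √((fR)² − 4 fR V_g)]/2 = [113 − √(113² − 4×113×18.7)]/2 = 23.5 m/s
Supergeostrophic (V > V_g = 18.7 m/s), as expected around a high.
Converting: 23.5 m/s × 3.6 = 85 km/h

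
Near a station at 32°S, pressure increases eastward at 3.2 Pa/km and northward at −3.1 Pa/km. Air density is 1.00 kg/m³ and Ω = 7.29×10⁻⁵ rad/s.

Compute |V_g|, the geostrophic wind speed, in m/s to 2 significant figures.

Coriolis parameter at 32°S:
f = 2Ω sin φ = 2 × 7.29×10⁻⁵ × sin 32° = 7.73×10⁻⁵ s⁻¹
In the Southern Hemisphere f is negative: f = −7.73×10⁻⁵ s⁻¹.
Component geostrophic relations (x east, y north):
u_g = −(1/(fρ)) ∂P/∂y,  v_g = (1/(fρ)) ∂P/∂x
u_g = −(−3.1×10⁻³)/(−7.73×10⁻⁵ × 1.00) = −40.1 m/s;  v_g = (3.2×10⁻³)/(−7.73×10⁻⁵ × 1.00) = −41.4 m/s
|V_g| = √(u_g² + v_g²) = 57.7 m/s

58 m/s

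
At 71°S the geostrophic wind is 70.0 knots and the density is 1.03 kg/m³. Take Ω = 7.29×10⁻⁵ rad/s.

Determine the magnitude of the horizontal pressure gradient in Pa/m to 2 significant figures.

Coriolis parameter at 71°S:
f = 2Ω sin φ = 2 × 7.29×10⁻⁵ × sin 71° = 1.38×10⁻⁴ s⁻¹
Wind speed in SI: 70.0 knots = 36.0 m/s
Geostrophic balance rearranged: |∂P/∂n| = f ρ V_g
|∂P/∂n| = 1.38×10⁻⁴ × 1.03 × 36.0 = 5.11×10⁻³ Pa/m

5.1×10⁻³ Pa/m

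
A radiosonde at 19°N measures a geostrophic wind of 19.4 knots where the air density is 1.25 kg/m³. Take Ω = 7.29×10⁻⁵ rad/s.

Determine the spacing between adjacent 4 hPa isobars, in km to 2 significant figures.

680 km

Coriolis parameter at 19°N:
f = 2Ω sin φ = 2 × 7.29×10⁻⁵ × sin 19° = 4.75×10⁻⁵ s⁻¹
Wind speed in SI: 19.4 knots = 9.98 m/s
Geostrophic balance rearranged: |∂P/∂n| = f ρ V_g
|∂P/∂n| = 4.75×10⁻⁵ × 1.25 × 9.98 = 5.92×10⁻⁴ Pa/m
Isobar spacing: Δn = ΔP/|∂P/∂n| = 400 Pa / 5.92×10⁻⁴ Pa/m = 675477 m ≈ 680 km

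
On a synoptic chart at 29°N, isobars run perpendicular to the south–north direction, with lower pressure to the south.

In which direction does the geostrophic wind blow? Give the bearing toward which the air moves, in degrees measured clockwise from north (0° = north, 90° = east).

270°

The pressure-gradient force points toward the south (bearing 180°).
Geostrophic balance: in the Northern Hemisphere the Coriolis force deflects motion to the right, so the geostrophic wind blows 90° to the right of the pressure-gradient force (low pressure on the left).
Rotating 180° by 90° clockwise gives 270° — the wind blows toward the west.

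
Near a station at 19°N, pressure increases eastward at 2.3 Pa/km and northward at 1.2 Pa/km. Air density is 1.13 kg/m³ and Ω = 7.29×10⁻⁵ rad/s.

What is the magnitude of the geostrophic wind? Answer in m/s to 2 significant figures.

Coriolis parameter at 19°N:
f = 2Ω sin φ = 2 × 7.29×10⁻⁵ × sin 19° = 4.75×10⁻⁵ s⁻¹
Component geostrophic relations (x east, y north):
u_g = −(1/(fρ)) ∂P/∂y,  v_g = (1/(fρ)) ∂P/∂x
u_g = −(1.2×10⁻³)/(4.75×10⁻⁵ × 1.13) = −22.4 m/s;  v_g = (2.3×10⁻³)/(4.75×10⁻⁵ × 1.13) = 42.9 m/s
|V_g| = √(u_g² + v_g²) = 48.4 m/s

48 m/s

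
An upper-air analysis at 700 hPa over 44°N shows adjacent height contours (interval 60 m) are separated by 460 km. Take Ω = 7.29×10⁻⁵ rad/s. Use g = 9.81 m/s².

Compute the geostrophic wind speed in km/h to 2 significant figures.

45 km/h

Coriolis parameter at 44°N:
f = 2Ω sin φ = 2 × 7.29×10⁻⁵ × sin 44° = 1.01×10⁻⁴ s⁻¹
Height gradient: |∂Z/∂n| = 60 m / 460000 m = 1.30×10⁻⁴
On a pressure surface, geostrophic balance gives V_g = (g/f)|∂Z/∂n|:
V_g = 9.81 × 1.30×10⁻⁴ / 1.01×10⁻⁴ = 12.6 m/s
Converting: 12.6 m/s × 3.6 = 45 km/h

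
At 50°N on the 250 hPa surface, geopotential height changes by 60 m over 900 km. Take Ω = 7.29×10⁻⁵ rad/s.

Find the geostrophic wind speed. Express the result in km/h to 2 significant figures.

21 km/h

Coriolis parameter at 50°N:
f = 2Ω sin φ = 2 × 7.29×10⁻⁵ × sin 50° = 1.12×10⁻⁴ s⁻¹
Height gradient: |∂Z/∂n| = 60 m / 900000 m = 6.67×10⁻⁵
On a pressure surface, geostrophic balance gives V_g = (g/f)|∂Z/∂n|:
V_g = 9.81 × 6.67×10⁻⁵ / 1.12×10⁻⁴ = 5.86 m/s
Converting: 5.86 m/s × 3.6 = 21 km/h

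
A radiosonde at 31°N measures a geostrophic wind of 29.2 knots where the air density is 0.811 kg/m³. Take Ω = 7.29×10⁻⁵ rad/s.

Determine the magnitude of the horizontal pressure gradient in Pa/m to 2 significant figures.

9.1×10⁻⁴ Pa/m

Coriolis parameter at 31°N:
f = 2Ω sin φ = 2 × 7.29×10⁻⁵ × sin 31° = 7.51×10⁻⁵ s⁻¹
Wind speed in SI: 29.2 knots = 15.0 m/s
Geostrophic balance rearranged: |∂P/∂n| = f ρ V_g
|∂P/∂n| = 7.51×10⁻⁵ × 0.811 × 15.0 = 9.15×10⁻⁴ Pa/m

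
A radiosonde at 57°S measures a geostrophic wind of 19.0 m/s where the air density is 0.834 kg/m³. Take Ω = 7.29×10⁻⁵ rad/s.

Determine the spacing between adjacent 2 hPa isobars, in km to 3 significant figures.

Coriolis parameter at 57°S:
f = 2Ω sin φ = 2 × 7.29×10⁻⁵ × sin 57° = 1.22×10⁻⁴ s⁻¹
Geostrophic balance rearranged: |∂P/∂n| = f ρ V_g
|∂P/∂n| = 1.22×10⁻⁴ × 0.834 × 19.0 = 1.94×10⁻³ Pa/m
Isobar spacing: Δn = ΔP/|∂P/∂n| = 200 Pa / 1.94×10⁻³ Pa/m = 103219 m ≈ 103 km

103 km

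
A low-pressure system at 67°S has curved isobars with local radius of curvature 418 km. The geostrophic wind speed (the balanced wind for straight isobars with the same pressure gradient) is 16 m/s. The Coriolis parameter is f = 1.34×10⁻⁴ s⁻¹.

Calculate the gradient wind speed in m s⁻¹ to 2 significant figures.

13 m s⁻¹

Around a low, centrifugal force acts outward with Coriolis, so pressure-gradient force balances both:
(1/ρ)|∂P/∂n| = fV + V²/R  →  V² + fR·V − fR·V_g = 0
With fR = 1.34×10⁻⁴ × 418×10³ m = 56.0 m/s:
V = [−fR + √((fR)² + 4 fR V_g)]/2 = [−56.0 + √(56.0² + 4×56.0×16)]/2 = 13 m/s
Subgeostrophic (V < V_g = 16 m/s), as expected around a low.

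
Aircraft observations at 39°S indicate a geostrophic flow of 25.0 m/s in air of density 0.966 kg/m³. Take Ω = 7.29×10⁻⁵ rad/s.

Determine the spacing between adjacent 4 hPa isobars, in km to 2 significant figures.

Coriolis parameter at 39°S:
f = 2Ω sin φ = 2 × 7.29×10⁻⁵ × sin 39° = 9.18×10⁻⁵ s⁻¹
Geostrophic balance rearranged: |∂P/∂n| = f ρ V_g
|∂P/∂n| = 9.18×10⁻⁵ × 0.966 × 25.0 = 2.22×10⁻³ Pa/m
Isobar spacing: Δn = ΔP/|∂P/∂n| = 400 Pa / 2.22×10⁻³ Pa/m = 180515 m ≈ 180 km

180 km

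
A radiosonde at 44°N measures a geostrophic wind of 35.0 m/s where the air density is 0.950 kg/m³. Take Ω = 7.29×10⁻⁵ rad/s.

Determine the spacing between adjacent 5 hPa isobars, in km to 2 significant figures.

Coriolis parameter at 44°N:
f = 2Ω sin φ = 2 × 7.29×10⁻⁵ × sin 44° = 1.01×10⁻⁴ s⁻¹
Geostrophic balance rearranged: |∂P/∂n| = f ρ V_g
|∂P/∂n| = 1.01×10⁻⁴ × 0.950 × 35.0 = 3.37×10⁻³ Pa/m
Isobar spacing: Δn = ΔP/|∂P/∂n| = 500 Pa / 3.37×10⁻³ Pa/m = 148474 m ≈ 150 km

150 km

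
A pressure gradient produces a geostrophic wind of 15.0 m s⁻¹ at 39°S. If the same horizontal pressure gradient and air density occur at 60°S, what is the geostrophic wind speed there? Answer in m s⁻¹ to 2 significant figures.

With the same pressure gradient and density, V_g ∝ 1/f ∝ 1/sin φ.
V₂ = V₁ · sin φ₁ / sin φ₂ = 15.0 × sin 39° / sin 60°
V₂ = 15.0 × 0.6293/0.8660 = 11 m s⁻¹

11 m s⁻¹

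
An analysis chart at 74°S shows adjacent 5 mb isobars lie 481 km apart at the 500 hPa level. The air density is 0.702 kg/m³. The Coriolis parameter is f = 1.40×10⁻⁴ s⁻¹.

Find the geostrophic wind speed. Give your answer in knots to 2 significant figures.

21 knots

Pressure gradient: |∂P/∂n| = 500 Pa / 481000 m = 1.04×10⁻³ Pa/m
Geostrophic balance (pressure-gradient force = Coriolis force):
V_g = (1/(fρ)) |∂P/∂n| = 1.04×10⁻³ / (1.40×10⁻⁴ × 0.702) = 10.6 m/s
Converting: 10.6 m/s × 1.944 = 21 knots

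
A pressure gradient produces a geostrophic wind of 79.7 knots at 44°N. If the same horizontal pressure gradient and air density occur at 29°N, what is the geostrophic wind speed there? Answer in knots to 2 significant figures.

With the same pressure gradient and density, V_g ∝ 1/f ∝ 1/sin φ.
V₂ = V₁ · sin φ₁ / sin φ₂ = 79.7 × sin 44° / sin 29°
V₂ = 79.7 × 0.6947/0.4848 = 110 knots

110 knots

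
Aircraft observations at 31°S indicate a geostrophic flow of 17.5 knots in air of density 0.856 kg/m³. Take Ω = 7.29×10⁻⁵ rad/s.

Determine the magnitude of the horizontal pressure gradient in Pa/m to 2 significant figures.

Coriolis parameter at 31°S:
f = 2Ω sin φ = 2 × 7.29×10⁻⁵ × sin 31° = 7.51×10⁻⁵ s⁻¹
Wind speed in SI: 17.5 knots = 9.00 m/s
Geostrophic balance rearranged: |∂P/∂n| = f ρ V_g
|∂P/∂n| = 7.51×10⁻⁵ × 0.856 × 9.00 = 5.79×10⁻⁴ Pa/m

5.8×10⁻⁴ Pa/m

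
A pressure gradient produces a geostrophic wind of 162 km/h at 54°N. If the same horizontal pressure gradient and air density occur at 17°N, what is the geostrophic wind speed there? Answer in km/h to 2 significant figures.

450 km/h

With the same pressure gradient and density, V_g ∝ 1/f ∝ 1/sin φ.
V₂ = V₁ · sin φ₁ / sin φ₂ = 162 × sin 54° / sin 17°
V₂ = 162 × 0.8090/0.2924 = 450 km/h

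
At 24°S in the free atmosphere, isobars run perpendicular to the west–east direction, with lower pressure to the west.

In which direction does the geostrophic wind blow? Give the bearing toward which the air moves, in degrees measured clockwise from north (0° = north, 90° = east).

180°

The pressure-gradient force points toward the west (bearing 270°).
Geostrophic balance: in the Southern Hemisphere the Coriolis force deflects motion to the left, so the geostrophic wind blows 90° to the left of the pressure-gradient force (low pressure on the right).
Rotating 270° by 90° counterclockwise gives 180° — the wind blows toward the south.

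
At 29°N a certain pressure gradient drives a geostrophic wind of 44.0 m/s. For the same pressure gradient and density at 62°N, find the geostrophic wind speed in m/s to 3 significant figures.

With the same pressure gradient and density, V_g ∝ 1/f ∝ 1/sin φ.
V₂ = V₁ · sin φ₁ / sin φ₂ = 44.0 × sin 29° / sin 62°
V₂ = 44.0 × 0.4848/0.8829 = 24.2 m/s

24.2 m/s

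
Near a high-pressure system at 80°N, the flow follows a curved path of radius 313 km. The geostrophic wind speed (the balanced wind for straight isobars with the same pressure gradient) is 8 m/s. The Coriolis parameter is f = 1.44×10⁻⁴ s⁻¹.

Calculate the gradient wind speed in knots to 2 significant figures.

Around a high, pressure-gradient force acts outward with centrifugal, so Coriolis balances both:
fV = (1/ρ)|∂P/∂n| + V²/R  →  V² − fR·V + fR·V_g = 0
With fR = 1.44×10⁻⁴ × 313×10³ m = 45.1 m/s:
V = [fR − √((fR)² − 4 fR V_g)]/2 = [45.1 − √(45.1² − 4×45.1×8)]/2 = 10.4 m/s
Supergeostrophic (V > V_g = 8 m/s), as expected around a high.
Converting: 10.4 m/s × 1.944 = 20 knots

20 knots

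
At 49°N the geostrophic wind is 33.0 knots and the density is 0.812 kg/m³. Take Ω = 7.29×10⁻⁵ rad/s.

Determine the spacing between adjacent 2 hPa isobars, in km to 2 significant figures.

130 km

Coriolis parameter at 49°N:
f = 2Ω sin φ = 2 × 7.29×10⁻⁵ × sin 49° = 1.10×10⁻⁴ s⁻¹
Wind speed in SI: 33.0 knots = 17.0 m/s
Geostrophic balance rearranged: |∂P/∂n| = f ρ V_g
|∂P/∂n| = 1.10×10⁻⁴ × 0.812 × 17.0 = 1.52×10⁻³ Pa/m
Isobar spacing: Δn = ΔP/|∂P/∂n| = 200 Pa / 1.52×10⁻³ Pa/m = 131851 m ≈ 130 km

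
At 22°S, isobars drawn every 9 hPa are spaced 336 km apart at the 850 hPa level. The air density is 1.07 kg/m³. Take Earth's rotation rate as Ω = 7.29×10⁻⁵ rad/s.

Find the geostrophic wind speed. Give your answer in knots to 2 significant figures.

Coriolis parameter at 22°S:
f = 2Ω sin φ = 2 × 7.29×10⁻⁵ × sin 22° = 5.46×10⁻⁵ s⁻¹
Pressure gradient: |∂P/∂n| = 900 Pa / 336000 m = 2.68×10⁻³ Pa/m
Geostrophic balance (pressure-gradient force = Coriolis force):
V_g = (1/(fρ)) |∂P/∂n| = 2.68×10⁻³ / (5.46×10⁻⁵ × 1.07) = 45.8 m/s
Converting: 45.8 m/s × 1.944 = 89 knots

89 knots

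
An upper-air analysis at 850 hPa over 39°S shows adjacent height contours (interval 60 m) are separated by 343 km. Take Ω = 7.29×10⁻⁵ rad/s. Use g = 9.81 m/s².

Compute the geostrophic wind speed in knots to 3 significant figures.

Coriolis parameter at 39°S:
f = 2Ω sin φ = 2 × 7.29×10⁻⁵ × sin 39° = 9.18×10⁻⁵ s⁻¹
Height gradient: |∂Z/∂n| = 60 m / 343000 m = 1.75×10⁻⁴
On a pressure surface, geostrophic balance gives V_g = (g/f)|∂Z/∂n|:
V_g = 9.81 × 1.75×10⁻⁴ / 9.18×10⁻⁵ = 18.7 m/s
Converting: 18.7 m/s × 1.944 = 36.4 knots

36.4 knots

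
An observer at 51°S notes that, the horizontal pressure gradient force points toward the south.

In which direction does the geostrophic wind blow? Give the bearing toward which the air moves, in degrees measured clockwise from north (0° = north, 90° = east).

090°

The pressure-gradient force points toward the south (bearing 180°).
Geostrophic balance: in the Southern Hemisphere the Coriolis force deflects motion to the left, so the geostrophic wind blows 90° to the left of the pressure-gradient force (low pressure on the right).
Rotating 180° by 90° counterclockwise gives 090° — the wind blows toward the east.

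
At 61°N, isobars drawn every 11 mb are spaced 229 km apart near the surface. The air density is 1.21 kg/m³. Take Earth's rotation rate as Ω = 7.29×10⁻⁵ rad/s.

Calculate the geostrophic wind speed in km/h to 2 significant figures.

Coriolis parameter at 61°N:
f = 2Ω sin φ = 2 × 7.29×10⁻⁵ × sin 61° = 1.28×10⁻⁴ s⁻¹
Pressure gradient: |∂P/∂n| = 1100 Pa / 229000 m = 4.80×10⁻³ Pa/m
Geostrophic balance (pressure-gradient force = Coriolis force):
V_g = (1/(fρ)) |∂P/∂n| = 4.80×10⁻³ / (1.28×10⁻⁴ × 1.21) = 31.1 m/s
Converting: 31.1 m/s × 3.6 = 110 km/h

110 km/h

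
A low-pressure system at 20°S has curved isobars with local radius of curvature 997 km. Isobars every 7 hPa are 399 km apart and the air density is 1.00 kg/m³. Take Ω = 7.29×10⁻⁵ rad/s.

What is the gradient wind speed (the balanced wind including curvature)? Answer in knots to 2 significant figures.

46 knots

Coriolis parameter at 20°S:
f = 2Ω sin φ = 2 × 7.29×10⁻⁵ × sin 20° = 4.99×10⁻⁵ s⁻¹
Pressure gradient: |∂P/∂n| = 700 Pa / 399000 m = 1.75×10⁻³ Pa/m
Geostrophic speed: V_g = |∂P/∂n|/(fρ) = 1.75×10⁻³/(4.99×10⁻⁵ × 1.00) = 35.2 m/s
Around a low, centrifugal force acts outward with Coriolis, so pressure-gradient force balances both:
(1/ρ)|∂P/∂n| = fV + V²/R  →  V² + fR·V − fR·V_g = 0
With fR = 4.99×10⁻⁵ × 997×10³ m = 49.7 m/s:
V = [−fR + √((fR)² + 4 fR V_g)]/2 = [−49.7 + √(49.7² + 4×49.7×35.2)]/2 = 23.8 m/s
Subgeostrophic (V < V_g = 35.2 m/s), as expected around a low.
Converting: 23.8 m/s × 1.944 = 46 knots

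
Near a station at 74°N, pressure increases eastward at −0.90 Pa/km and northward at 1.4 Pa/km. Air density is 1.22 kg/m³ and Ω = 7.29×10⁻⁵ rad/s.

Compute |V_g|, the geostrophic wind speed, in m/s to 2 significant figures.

9.7 m/s

Coriolis parameter at 74°N:
f = 2Ω sin φ = 2 × 7.29×10⁻⁵ × sin 74° = 1.40×10⁻⁴ s⁻¹
Component geostrophic relations (x east, y north):
u_g = −(1/(fρ)) ∂P/∂y,  v_g = (1/(fρ)) ∂P/∂x
u_g = −(1.4×10⁻³)/(1.40×10⁻⁴ × 1.22) = −8.19 m/s;  v_g = (−0.90×10⁻³)/(1.40×10⁻⁴ × 1.22) = −5.26 m/s
|V_g| = √(u_g² + v_g²) = 9.73 m/s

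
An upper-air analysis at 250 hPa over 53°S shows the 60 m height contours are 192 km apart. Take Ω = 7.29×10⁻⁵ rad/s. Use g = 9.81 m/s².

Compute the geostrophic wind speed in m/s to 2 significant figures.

Coriolis parameter at 53°S:
f = 2Ω sin φ = 2 × 7.29×10⁻⁵ × sin 53° = 1.16×10⁻⁴ s⁻¹
Height gradient: |∂Z/∂n| = 60 m / 192000 m = 3.12×10⁻⁴
On a pressure surface, geostrophic balance gives V_g = (g/f)|∂Z/∂n|:
V_g = 9.81 × 3.12×10⁻⁴ / 1.16×10⁻⁴ = 26.3 m/s

26 m/s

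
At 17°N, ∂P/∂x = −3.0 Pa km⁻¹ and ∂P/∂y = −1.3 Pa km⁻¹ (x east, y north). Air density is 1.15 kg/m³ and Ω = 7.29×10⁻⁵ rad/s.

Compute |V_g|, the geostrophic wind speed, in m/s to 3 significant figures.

66.7 m/s

Coriolis parameter at 17°N:
f = 2Ω sin φ = 2 × 7.29×10⁻⁵ × sin 17° = 4.26×10⁻⁵ s⁻¹
Component geostrophic relations (x east, y north):
u_g = −(1/(fρ)) ∂P/∂y,  v_g = (1/(fρ)) ∂P/∂x
u_g = −(−1.3×10⁻³)/(4.26×10⁻⁵ × 1.15) = 26.5 m/s;  v_g = (−3.0×10⁻³)/(4.26×10⁻⁵ × 1.15) = −61.2 m/s
|V_g| = √(u_g² + v_g²) = 66.7 m/s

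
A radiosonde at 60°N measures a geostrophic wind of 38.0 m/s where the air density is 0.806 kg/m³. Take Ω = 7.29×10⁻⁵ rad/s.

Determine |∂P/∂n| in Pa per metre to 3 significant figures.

Coriolis parameter at 60°N:
f = 2Ω sin φ = 2 × 7.29×10⁻⁵ × sin 60° = 1.26×10⁻⁴ s⁻¹
Geostrophic balance rearranged: |∂P/∂n| = f ρ V_g
|∂P/∂n| = 1.26×10⁻⁴ × 0.806 × 38.0 = 3.87×10⁻³ Pa/m

3.87×10⁻³ Pa/m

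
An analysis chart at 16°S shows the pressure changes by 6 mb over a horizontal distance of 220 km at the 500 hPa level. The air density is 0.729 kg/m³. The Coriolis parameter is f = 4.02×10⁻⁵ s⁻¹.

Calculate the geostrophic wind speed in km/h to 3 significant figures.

Pressure gradient: |∂P/∂n| = 600 Pa / 220000 m = 2.73×10⁻³ Pa/m
Geostrophic balance (pressure-gradient force = Coriolis force):
V_g = (1/(fρ)) |∂P/∂n| = 2.73×10⁻³ / (4.02×10⁻⁵ × 0.729) = 93.1 m/s
Converting: 93.1 m/s × 3.6 = 335 km/h

335 km/h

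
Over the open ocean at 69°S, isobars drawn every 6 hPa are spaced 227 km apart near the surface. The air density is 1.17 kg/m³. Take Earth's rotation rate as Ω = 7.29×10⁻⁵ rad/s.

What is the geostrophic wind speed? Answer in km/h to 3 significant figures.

Coriolis parameter at 69°S:
f = 2Ω sin φ = 2 × 7.29×10⁻⁵ × sin 69° = 1.36×10⁻⁴ s⁻¹
Pressure gradient: |∂P/∂n| = 600 Pa / 227000 m = 2.64×10⁻³ Pa/m
Geostrophic balance (pressure-gradient force = Coriolis force):
V_g = (1/(fρ)) |∂P/∂n| = 2.64×10⁻³ / (1.36×10⁻⁴ × 1.17) = 16.6 m/s
Converting: 16.6 m/s × 3.6 = 59.7 km/h

59.7 km/h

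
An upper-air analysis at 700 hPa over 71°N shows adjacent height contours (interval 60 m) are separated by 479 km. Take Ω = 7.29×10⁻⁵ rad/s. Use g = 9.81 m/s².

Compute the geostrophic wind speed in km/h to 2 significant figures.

32 km/h

Coriolis parameter at 71°N:
f = 2Ω sin φ = 2 × 7.29×10⁻⁵ × sin 71° = 1.38×10⁻⁴ s⁻¹
Height gradient: |∂Z/∂n| = 60 m / 479000 m = 1.25×10⁻⁴
On a pressure surface, geostrophic balance gives V_g = (g/f)|∂Z/∂n|:
V_g = 9.81 × 1.25×10⁻⁴ / 1.38×10⁻⁴ = 8.91 m/s
Converting: 8.91 m/s × 3.6 = 32 km/h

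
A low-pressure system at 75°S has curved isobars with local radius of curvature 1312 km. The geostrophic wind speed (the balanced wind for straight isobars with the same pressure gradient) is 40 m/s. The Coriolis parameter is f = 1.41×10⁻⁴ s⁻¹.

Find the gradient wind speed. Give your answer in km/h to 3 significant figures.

Around a low, centrifugal force acts outward with Coriolis, so pressure-gradient force balances both:
(1/ρ)|∂P/∂n| = fV + V²/R  →  V² + fR·V − fR·V_g = 0
With fR = 1.41×10⁻⁴ × 1312×10³ m = 185 m/s:
V = [−fR + √((fR)² + 4 fR V_g)]/2 = [−185 + √(185² + 4×185×40)]/2 = 33.8 m/s
Subgeostrophic (V < V_g = 40 m/s), as expected around a low.
Converting: 33.8 m/s × 3.6 = 122 km/h

122 km/h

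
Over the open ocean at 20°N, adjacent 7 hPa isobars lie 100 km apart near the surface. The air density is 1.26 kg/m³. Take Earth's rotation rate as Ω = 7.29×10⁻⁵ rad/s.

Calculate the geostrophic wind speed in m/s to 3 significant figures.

111 m/s

Coriolis parameter at 20°N:
f = 2Ω sin φ = 2 × 7.29×10⁻⁵ × sin 20° = 4.99×10⁻⁵ s⁻¹
Pressure gradient: |∂P/∂n| = 700 Pa / 100000 m = 7.00×10⁻³ Pa/m
Geostrophic balance (pressure-gradient force = Coriolis force):
V_g = (1/(fρ)) |∂P/∂n| = 7.00×10⁻³ / (4.99×10⁻⁵ × 1.26) = 111 m/s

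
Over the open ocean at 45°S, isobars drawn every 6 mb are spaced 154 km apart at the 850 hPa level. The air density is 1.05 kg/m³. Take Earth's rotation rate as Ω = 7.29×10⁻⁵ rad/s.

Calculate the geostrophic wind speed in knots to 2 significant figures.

70 knots

Coriolis parameter at 45°S:
f = 2Ω sin φ = 2 × 7.29×10⁻⁵ × sin 45° = 1.03×10⁻⁴ s⁻¹
Pressure gradient: |∂P/∂n| = 600 Pa / 154000 m = 3.90×10⁻³ Pa/m
Geostrophic balance (pressure-gradient force = Coriolis force):
V_g = (1/(fρ)) |∂P/∂n| = 3.90×10⁻³ / (1.03×10⁻⁴ × 1.05) = 36.0 m/s
Converting: 36.0 m/s × 1.944 = 70 knots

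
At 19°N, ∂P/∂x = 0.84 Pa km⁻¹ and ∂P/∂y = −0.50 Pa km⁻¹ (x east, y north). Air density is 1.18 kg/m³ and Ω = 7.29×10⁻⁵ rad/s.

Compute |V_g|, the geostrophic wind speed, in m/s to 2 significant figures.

17 m/s

Coriolis parameter at 19°N:
f = 2Ω sin φ = 2 × 7.29×10⁻⁵ × sin 19° = 4.75×10⁻⁵ s⁻¹
Component geostrophic relations (x east, y north):
u_g = −(1/(fρ)) ∂P/∂y,  v_g = (1/(fρ)) ∂P/∂x
u_g = −(−0.50×10⁻³)/(4.75×10⁻⁵ × 1.18) = 8.93 m/s;  v_g = (0.84×10⁻³)/(4.75×10⁻⁵ × 1.18) = 15.0 m/s
|V_g| = √(u_g² + v_g²) = 17.5 m/s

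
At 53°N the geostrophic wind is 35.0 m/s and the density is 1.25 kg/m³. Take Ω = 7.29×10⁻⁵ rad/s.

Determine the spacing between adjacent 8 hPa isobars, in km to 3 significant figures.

Coriolis parameter at 53°N:
f = 2Ω sin φ = 2 × 7.29×10⁻⁵ × sin 53° = 1.16×10⁻⁴ s⁻¹
Geostrophic balance rearranged: |∂P/∂n| = f ρ V_g
|∂P/∂n| = 1.16×10⁻⁴ × 1.25 × 35.0 = 5.09×10⁻³ Pa/m
Isobar spacing: Δn = ΔP/|∂P/∂n| = 800 Pa / 5.09×10⁻³ Pa/m = 157038 m ≈ 157 km

157 km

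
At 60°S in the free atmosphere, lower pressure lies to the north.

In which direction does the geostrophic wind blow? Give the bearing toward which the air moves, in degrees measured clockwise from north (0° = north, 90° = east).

The pressure-gradient force points toward the north (bearing 000°).
Geostrophic balance: in the Southern Hemisphere the Coriolis force deflects motion to the left, so the geostrophic wind blows 90° to the left of the pressure-gradient force (low pressure on the right).
Rotating 000° by 90° counterclockwise gives 270° — the wind blows toward the west.

270°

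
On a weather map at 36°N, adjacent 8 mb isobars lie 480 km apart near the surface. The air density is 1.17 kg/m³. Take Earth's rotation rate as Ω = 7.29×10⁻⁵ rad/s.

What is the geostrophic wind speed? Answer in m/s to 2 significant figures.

Coriolis parameter at 36°N:
f = 2Ω sin φ = 2 × 7.29×10⁻⁵ × sin 36° = 8.57×10⁻⁵ s⁻¹
Pressure gradient: |∂P/∂n| = 800 Pa / 480000 m = 1.67×10⁻³ Pa/m
Geostrophic balance (pressure-gradient force = Coriolis force):
V_g = (1/(fρ)) |∂P/∂n| = 1.67×10⁻³ / (8.57×10⁻⁵ × 1.17) = 16.6 m/s

17 m/s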